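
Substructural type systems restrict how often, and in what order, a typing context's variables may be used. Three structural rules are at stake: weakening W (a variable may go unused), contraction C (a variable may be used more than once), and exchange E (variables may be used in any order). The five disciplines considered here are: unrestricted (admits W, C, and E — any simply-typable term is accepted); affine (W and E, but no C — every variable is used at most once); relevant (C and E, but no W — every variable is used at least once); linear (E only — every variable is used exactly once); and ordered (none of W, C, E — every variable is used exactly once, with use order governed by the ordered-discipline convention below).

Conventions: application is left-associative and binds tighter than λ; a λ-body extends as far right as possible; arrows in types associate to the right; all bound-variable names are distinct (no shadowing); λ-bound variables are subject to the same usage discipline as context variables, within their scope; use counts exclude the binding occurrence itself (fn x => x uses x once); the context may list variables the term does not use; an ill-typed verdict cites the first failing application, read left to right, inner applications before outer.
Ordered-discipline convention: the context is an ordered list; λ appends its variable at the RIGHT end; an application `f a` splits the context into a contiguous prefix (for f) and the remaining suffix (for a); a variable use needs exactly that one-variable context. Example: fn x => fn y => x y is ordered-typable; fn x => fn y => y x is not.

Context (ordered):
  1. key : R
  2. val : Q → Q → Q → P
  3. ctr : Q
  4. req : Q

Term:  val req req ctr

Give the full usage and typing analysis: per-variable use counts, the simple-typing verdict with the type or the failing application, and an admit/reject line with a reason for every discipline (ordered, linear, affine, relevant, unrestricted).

variable uses: key: 0×, val: 1×, ctr: 1×, req: 2×
order of uses: val, req, req, ctr
typing: ✓ — P
ordered: ✗ — req ×2 used more than once (contraction); needs weakening: key unused
linear: ✗ — req ×2 used more than once (contraction); needs weakening: key unused
affine: ✗ — req ×2 used more than once (contraction)
relevant: ✗ — needs weakening: key unused
unrestricted: ✓ — typability at P is all that's needed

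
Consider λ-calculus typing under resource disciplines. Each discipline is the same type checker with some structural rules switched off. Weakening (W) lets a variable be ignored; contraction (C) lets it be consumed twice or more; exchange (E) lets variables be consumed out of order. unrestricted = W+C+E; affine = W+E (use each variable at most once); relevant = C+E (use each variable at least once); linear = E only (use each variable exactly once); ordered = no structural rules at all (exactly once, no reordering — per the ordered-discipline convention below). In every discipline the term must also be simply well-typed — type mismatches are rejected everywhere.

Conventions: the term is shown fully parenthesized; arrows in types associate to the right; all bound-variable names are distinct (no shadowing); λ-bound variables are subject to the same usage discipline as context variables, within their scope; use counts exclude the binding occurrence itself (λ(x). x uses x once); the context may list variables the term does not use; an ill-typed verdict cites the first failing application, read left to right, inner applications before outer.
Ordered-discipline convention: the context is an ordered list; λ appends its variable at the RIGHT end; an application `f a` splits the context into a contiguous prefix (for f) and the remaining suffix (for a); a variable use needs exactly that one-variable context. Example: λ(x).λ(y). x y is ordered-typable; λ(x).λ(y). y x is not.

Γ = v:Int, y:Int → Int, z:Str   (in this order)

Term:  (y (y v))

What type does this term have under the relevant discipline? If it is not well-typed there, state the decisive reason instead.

not well-typed under relevant — needs weakening: z unused
counts: v: 1, y: 2, z: 0
uses in reading order: y, y, v
typing: ✓ — Int
per-discipline verdicts: ordered ✗, linear ✗, affine ✗, relevant ✗, unrestricted ✓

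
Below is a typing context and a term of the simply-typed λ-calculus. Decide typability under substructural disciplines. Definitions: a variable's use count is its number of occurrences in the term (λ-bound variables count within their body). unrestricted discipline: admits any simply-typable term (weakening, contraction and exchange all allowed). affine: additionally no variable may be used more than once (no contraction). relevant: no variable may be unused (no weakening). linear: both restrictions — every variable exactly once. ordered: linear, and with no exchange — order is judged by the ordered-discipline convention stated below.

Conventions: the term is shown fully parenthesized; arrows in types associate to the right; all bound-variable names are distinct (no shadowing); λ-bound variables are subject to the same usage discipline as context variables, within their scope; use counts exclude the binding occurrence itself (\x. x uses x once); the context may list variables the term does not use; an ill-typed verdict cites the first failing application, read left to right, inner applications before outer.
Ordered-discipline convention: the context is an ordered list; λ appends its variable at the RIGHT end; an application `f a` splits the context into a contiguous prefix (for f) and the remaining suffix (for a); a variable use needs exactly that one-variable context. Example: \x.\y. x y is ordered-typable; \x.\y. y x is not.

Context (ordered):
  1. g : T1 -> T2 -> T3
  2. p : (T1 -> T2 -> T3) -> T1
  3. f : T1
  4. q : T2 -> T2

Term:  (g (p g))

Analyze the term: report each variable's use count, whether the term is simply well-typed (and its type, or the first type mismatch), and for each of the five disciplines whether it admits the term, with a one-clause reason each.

counts: g ×2; p ×1; f ×0; q ×0
use order (left to right): g, p, g
typing: ✓ — T2 -> T3
ordered: ✗ — needs contraction — g ×2; f, q never used (weakening)
linear: ✗ — needs contraction — g ×2; f, q never used (weakening)
affine: ✗ — needs contraction — g ×2
relevant: ✗ — f, q never used (weakening)
unrestricted: ✓ — type-checks (T2 -> T3) and nothing is barred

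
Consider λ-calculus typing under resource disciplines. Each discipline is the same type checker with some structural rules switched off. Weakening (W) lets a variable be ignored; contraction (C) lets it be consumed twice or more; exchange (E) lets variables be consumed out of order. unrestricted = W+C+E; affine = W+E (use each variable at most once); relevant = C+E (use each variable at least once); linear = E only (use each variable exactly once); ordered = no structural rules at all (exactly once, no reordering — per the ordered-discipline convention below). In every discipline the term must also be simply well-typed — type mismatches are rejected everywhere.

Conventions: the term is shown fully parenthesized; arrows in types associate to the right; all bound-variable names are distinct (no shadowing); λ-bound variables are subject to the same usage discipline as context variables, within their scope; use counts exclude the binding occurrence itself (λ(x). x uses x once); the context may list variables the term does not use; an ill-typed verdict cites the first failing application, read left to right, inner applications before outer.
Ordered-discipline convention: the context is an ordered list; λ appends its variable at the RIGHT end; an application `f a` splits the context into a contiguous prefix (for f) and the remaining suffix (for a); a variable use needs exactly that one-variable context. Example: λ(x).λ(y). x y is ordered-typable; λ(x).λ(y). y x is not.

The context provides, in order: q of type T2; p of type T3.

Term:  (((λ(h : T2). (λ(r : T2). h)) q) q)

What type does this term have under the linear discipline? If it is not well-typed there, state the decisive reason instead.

not well-typed under linear — needs contraction — q ×2; p, r never used (weakening)
variable uses: q=2, p=0, h (λ-bound)=1, r (λ-bound)=0
uses in reading order: h, q, q
typing: ✓ — T2
per-discipline verdicts: ordered ✗; linear ✗; affine ✗; relevant ✗; unrestricted ✓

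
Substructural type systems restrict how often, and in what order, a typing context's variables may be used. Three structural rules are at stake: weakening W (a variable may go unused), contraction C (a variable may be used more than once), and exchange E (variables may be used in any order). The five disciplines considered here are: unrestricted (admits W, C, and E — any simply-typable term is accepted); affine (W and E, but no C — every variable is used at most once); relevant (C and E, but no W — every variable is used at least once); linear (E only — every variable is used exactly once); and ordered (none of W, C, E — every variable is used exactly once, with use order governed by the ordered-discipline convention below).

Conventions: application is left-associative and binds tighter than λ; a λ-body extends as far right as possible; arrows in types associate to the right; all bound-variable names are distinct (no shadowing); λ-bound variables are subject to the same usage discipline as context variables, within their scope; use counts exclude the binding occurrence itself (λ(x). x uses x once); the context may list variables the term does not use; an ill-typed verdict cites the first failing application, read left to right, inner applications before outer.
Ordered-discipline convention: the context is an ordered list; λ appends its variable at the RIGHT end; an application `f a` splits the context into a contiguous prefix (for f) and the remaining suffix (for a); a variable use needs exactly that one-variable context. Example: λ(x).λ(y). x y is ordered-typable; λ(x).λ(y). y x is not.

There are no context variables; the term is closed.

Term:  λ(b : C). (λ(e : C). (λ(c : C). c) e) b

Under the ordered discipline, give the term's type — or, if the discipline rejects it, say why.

term : C → C
variable uses: b (bound): 1×, e (bound): 1×, c (bound): 1×
left-to-right use order: c, e, b
typing: well-typed at C → C
all disciplines: ordered ✓ | linear ✓ | affine ✓ | relevant ✓ | unrestricted ✓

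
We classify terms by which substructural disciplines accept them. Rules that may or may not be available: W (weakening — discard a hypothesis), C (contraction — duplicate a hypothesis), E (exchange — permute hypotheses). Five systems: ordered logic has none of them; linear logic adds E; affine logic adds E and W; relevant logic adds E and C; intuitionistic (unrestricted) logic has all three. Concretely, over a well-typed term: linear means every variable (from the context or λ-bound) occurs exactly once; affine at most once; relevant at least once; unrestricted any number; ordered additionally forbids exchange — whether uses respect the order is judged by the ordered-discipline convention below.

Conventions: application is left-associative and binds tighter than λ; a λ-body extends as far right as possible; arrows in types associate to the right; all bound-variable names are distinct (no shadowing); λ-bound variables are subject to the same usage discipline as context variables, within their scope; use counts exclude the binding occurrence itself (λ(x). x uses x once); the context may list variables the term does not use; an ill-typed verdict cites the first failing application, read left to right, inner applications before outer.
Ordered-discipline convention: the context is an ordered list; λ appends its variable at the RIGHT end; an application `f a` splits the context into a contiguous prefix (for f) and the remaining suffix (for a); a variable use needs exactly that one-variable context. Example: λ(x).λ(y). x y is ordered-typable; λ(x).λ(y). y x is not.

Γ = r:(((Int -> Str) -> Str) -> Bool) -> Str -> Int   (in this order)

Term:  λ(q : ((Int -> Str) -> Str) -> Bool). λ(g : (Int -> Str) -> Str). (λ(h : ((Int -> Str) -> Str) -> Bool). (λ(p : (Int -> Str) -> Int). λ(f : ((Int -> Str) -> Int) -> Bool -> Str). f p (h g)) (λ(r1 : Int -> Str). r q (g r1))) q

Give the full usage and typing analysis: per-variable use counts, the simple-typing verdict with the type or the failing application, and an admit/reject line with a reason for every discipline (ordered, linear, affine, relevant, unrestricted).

variable uses: r=1, q [bound]=2, g [bound]=2, h [bound]=1, p [bound]=1, f [bound]=1, r1 [bound]=1
left-to-right use order: f, p, h, g, r, q, g, r1, q
typing: the term checks, with type (((Int -> Str) -> Str) -> Bool) -> ((Int -> Str) -> Str) -> (((Int -> Str) -> Int) -> Bool -> Str) -> Str
ordered: ✗ — q ×2, g ×2 used more than once (contraction)
linear: ✗ — q ×2, g ×2 used more than once (contraction)
affine: ✗ — q ×2, g ×2 used more than once (contraction)
relevant: ✓ — every one of r, q, g, h, p, f, r1 appears
unrestricted: ✓ — type-checks ((((Int -> Str) -> Str) -> Bool) -> ((Int -> Str) -> Str) -> (((Int -> Str) -> Int) -> Bool -> Str) -> Str) and nothing is barred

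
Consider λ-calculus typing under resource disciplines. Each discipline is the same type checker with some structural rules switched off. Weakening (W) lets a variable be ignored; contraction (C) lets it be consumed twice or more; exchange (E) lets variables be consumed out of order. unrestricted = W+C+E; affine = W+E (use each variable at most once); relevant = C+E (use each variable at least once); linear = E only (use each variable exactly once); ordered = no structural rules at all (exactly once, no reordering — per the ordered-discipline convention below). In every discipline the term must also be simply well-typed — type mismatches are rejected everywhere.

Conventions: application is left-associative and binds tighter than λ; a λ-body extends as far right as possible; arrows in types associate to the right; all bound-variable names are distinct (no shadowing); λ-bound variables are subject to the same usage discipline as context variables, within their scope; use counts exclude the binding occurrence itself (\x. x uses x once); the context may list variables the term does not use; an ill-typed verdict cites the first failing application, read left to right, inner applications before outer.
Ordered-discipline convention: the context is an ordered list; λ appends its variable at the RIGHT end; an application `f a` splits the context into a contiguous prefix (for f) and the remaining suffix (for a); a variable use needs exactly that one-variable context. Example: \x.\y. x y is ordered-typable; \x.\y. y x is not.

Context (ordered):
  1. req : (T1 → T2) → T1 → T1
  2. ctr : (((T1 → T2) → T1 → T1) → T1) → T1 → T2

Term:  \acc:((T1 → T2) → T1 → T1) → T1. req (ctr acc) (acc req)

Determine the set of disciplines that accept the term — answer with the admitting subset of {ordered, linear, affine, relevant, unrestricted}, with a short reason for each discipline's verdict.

accepted by: relevant, unrestricted
usage: req: 2×, ctr: 1×, acc (bound): 2×
order of uses: req, ctr, acc, acc, req
typing: ✓ — (((T1 → T2) → T1 → T1) → T1) → T1
ordered: ✗, needs contraction — req ×2, acc ×2
linear: ✗, needs contraction — req ×2, acc ×2
affine: ✗, needs contraction — req ×2, acc ×2
relevant: ✓, none of req, ctr, acc goes unused
unrestricted: ✓, typability at (((T1 → T2) → T1 → T1) → T1) → T1 is all that's needed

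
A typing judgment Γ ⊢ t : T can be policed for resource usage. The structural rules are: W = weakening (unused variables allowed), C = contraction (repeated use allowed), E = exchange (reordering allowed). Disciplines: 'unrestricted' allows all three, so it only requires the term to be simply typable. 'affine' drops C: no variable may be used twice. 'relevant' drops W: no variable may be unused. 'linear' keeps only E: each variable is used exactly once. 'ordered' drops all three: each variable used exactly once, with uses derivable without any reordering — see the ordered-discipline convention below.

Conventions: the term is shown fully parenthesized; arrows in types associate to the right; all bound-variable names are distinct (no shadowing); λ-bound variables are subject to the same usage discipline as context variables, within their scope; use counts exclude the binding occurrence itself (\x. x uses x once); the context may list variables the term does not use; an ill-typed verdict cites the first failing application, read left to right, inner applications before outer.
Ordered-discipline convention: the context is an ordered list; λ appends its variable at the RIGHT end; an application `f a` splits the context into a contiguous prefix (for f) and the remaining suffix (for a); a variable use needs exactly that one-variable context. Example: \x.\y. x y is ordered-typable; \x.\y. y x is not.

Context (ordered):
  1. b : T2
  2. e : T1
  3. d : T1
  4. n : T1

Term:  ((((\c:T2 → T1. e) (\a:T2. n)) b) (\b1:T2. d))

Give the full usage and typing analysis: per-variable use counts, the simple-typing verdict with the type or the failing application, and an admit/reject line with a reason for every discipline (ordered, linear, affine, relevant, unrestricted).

usage: b: 1; e: 1; d: 1; n: 1; c (bound): 0; a (bound): 0; b1 (bound): 0
order of uses: e, n, b, d
typing: ill-typed: can't apply a value of type T1
ordered: ✗, the type mismatch rejects it
linear: ✗, not simply typable
affine: ✗, fails simple typing
relevant: ✗, a type mismatch blocks all five
unrestricted: ✗, the type mismatch rejects it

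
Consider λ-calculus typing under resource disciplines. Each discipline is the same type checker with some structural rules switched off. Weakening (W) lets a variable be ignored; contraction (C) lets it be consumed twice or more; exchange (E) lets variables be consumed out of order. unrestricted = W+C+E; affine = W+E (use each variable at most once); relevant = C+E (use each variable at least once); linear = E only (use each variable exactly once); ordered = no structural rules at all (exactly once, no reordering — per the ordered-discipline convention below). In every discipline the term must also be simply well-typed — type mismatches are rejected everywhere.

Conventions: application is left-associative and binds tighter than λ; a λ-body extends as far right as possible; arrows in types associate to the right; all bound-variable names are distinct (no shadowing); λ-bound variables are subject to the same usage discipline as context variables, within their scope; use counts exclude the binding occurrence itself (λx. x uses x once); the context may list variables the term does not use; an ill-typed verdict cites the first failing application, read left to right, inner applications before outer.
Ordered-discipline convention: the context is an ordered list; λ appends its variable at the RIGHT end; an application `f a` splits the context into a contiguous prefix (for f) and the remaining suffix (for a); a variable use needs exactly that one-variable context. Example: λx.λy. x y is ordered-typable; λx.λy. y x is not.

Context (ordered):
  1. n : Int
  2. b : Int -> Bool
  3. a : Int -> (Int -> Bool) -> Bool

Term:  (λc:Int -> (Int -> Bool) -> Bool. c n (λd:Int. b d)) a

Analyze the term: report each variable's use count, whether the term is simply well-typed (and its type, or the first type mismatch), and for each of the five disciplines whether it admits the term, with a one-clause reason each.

use counts: n=1; b=1; a=1; c (bound)=1; d (bound)=1
uses in reading order: c, n, b, d, a
typing: the term checks, with type Bool
ordered ✗ (needs exchange: uses follow c, n, b, d, a)
linear ✓ (exactly-once usage across n, b, a, c, d)
affine ✓ (none of n, b, a, c, d used more than once)
relevant ✓ (none of n, b, a, c, d goes unused)
unrestricted ✓ (typability at Bool is all that's needed)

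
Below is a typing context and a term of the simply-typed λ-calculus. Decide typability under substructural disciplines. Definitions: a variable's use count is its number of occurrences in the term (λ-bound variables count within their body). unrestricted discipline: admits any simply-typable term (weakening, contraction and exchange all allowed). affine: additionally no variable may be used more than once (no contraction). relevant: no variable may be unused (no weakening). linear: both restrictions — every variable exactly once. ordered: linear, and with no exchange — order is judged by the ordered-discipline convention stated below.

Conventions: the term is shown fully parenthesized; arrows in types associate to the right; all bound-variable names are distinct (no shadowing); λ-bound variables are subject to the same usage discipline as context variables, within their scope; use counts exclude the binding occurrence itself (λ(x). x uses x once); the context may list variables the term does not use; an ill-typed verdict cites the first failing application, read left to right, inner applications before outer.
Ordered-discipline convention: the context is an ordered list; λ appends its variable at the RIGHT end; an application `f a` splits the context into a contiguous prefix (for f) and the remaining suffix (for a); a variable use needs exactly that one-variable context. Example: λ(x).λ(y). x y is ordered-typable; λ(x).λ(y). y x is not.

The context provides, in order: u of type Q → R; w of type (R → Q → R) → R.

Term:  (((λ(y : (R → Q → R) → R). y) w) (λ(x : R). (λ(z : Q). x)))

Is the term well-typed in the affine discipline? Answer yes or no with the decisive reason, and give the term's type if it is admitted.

yes — no duplicate uses among u, w, y, x, z; term : R
usage: u: 0, w: 1, y [bound]: 1, x [bound]: 1, z [bound]: 0
use order (left to right): y, w, x
typing: well-typed — term : R
across the five disciplines: ordered ✗; linear ✗; affine ✓; relevant ✗; unrestricted ✓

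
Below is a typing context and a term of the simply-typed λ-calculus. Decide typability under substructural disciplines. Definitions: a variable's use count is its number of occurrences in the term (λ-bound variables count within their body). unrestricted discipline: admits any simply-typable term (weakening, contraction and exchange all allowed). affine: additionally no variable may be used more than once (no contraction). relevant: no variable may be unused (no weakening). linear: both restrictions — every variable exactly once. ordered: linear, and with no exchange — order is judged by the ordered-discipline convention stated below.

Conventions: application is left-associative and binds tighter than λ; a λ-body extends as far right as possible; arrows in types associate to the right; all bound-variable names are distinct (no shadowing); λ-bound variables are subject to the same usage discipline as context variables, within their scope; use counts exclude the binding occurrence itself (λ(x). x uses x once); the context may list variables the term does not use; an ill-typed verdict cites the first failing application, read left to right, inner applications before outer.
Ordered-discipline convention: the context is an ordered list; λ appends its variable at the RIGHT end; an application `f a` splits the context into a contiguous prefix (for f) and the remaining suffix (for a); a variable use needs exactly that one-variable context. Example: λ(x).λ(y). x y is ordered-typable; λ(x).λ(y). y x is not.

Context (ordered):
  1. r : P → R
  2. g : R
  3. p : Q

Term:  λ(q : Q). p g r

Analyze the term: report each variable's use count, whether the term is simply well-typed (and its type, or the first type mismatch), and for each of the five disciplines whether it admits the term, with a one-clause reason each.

use counts: r ×1, g ×1, p ×1, q (bound) ×0
order of uses: p, g, r
typing: ill-typed: non-function type Q applied to an argument
ordered: ✗ — fails simple typing
linear: ✗ — a type mismatch blocks all five
affine: ✗ — the type mismatch rejects it
relevant: ✗ — not simply typable
unrestricted: ✗ — fails simple typing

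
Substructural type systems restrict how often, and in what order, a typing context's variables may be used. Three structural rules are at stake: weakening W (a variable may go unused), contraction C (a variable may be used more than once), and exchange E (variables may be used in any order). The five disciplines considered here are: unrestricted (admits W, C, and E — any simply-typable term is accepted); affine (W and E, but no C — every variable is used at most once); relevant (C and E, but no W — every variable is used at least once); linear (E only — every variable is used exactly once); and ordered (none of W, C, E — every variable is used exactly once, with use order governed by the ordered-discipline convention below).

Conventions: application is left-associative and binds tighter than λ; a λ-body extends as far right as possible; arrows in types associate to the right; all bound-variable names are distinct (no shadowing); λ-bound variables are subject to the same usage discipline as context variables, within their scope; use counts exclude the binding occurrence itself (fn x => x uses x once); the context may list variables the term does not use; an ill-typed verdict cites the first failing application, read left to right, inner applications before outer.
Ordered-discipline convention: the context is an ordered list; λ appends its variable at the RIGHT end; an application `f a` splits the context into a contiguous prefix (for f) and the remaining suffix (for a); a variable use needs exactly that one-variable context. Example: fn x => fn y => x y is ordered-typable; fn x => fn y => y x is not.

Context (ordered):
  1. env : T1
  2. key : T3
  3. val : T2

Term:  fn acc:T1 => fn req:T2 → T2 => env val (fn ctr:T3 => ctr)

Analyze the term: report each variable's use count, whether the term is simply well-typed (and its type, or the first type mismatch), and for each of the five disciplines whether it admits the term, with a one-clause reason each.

counts: env: 1×; key: 0×; val: 1×; acc (bound): 0×; req (bound): 0×; ctr (bound): 1×
left-to-right use order: env, val, ctr
typing: ill-typed: non-arrow in function slot: T1
ordered: ✗, a type mismatch blocks all five
linear: ✗, the type mismatch rejects it
affine: ✗, not simply typable
relevant: ✗, fails simple typing
unrestricted: ✗, a type mismatch blocks all five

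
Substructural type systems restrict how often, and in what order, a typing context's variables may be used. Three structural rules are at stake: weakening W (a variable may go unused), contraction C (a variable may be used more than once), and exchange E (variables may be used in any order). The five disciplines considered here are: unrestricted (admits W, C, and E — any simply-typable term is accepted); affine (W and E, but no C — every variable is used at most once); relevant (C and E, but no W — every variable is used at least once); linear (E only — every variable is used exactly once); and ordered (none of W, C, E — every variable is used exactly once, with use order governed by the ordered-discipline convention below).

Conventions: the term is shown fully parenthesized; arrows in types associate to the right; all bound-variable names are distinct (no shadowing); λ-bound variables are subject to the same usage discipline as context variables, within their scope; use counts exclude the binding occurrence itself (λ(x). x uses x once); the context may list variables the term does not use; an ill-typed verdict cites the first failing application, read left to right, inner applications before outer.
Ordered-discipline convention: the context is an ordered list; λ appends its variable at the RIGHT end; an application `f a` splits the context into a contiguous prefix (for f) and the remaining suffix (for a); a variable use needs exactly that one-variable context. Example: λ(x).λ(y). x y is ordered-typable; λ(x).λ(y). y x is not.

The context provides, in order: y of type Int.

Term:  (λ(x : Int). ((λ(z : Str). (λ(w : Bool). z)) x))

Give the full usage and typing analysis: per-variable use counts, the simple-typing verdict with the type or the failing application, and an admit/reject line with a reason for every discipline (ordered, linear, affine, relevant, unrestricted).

use counts: y: 0, x [bound]: 1, z [bound]: 1, w [bound]: 0
uses in reading order: z, x
typing: ill-typed: an application expects Str but receives Int
ordered: ✗, fails simple typing
linear: ✗, a type mismatch blocks all five
affine: ✗, the type mismatch rejects it
relevant: ✗, not simply typable
unrestricted: ✗, fails simple typing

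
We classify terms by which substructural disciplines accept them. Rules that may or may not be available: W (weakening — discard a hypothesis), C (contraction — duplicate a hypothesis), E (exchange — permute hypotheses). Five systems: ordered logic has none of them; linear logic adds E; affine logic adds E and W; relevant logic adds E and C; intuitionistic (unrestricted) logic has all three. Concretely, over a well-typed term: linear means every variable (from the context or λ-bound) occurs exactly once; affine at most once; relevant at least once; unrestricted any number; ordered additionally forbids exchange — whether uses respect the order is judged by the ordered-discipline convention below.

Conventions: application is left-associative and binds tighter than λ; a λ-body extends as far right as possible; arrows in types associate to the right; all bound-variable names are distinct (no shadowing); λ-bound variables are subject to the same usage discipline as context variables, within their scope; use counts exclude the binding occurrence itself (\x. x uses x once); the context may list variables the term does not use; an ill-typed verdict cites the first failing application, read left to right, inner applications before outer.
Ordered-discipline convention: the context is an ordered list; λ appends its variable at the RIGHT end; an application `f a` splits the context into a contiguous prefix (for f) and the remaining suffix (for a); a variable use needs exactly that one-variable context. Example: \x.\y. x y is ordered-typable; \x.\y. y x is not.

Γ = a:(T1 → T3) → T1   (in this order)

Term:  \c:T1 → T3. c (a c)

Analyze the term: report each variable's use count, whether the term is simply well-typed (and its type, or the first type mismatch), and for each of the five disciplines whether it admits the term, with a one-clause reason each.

variable uses: a: 1×; c [bound]: 2×
order of uses: c, a, c
typing: ✓ — (T1 → T3) → T3
ordered: ✗ — needs contraction — c ×2
linear: ✗ — needs contraction — c ×2
affine: ✗ — needs contraction — c ×2
relevant: ✓ — at least one use each (a, c)
unrestricted: ✓ — well-typed at (T1 → T3) → T3; no restrictions here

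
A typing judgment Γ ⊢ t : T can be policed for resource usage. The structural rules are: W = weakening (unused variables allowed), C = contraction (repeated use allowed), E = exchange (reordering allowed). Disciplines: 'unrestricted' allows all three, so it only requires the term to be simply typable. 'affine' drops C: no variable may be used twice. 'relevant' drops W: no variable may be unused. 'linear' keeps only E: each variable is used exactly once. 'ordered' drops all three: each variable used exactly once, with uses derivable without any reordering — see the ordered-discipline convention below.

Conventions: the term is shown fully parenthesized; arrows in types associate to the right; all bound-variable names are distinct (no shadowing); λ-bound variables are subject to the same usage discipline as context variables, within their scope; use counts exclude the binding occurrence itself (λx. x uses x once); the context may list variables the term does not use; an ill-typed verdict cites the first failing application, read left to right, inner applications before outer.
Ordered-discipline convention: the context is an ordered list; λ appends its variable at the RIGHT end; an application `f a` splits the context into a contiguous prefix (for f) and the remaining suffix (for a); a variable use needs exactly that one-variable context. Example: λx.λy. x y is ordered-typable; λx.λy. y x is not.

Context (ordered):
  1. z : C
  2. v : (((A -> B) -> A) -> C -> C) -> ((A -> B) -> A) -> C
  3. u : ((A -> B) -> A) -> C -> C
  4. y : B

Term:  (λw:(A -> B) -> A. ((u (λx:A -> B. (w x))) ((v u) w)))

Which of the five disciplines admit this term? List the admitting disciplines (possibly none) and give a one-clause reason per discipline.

admitted by: unrestricted
counts: z: 0; v: 1; u: 2; y: 0; w [bound]: 2; x [bound]: 1
uses in reading order: u, w, x, v, u, w
typing: ✓ — ((A -> B) -> A) -> C
ordered ✗ (uses contraction: u ×2, w ×2; needs weakening: z, y unused)
linear ✗ (uses contraction: u ×2, w ×2; needs weakening: z, y unused)
affine ✗ (uses contraction: u ×2, w ×2)
relevant ✗ (needs weakening: z, y unused)
unrestricted ✓ (typability at ((A -> B) -> A) -> C is all that's needed)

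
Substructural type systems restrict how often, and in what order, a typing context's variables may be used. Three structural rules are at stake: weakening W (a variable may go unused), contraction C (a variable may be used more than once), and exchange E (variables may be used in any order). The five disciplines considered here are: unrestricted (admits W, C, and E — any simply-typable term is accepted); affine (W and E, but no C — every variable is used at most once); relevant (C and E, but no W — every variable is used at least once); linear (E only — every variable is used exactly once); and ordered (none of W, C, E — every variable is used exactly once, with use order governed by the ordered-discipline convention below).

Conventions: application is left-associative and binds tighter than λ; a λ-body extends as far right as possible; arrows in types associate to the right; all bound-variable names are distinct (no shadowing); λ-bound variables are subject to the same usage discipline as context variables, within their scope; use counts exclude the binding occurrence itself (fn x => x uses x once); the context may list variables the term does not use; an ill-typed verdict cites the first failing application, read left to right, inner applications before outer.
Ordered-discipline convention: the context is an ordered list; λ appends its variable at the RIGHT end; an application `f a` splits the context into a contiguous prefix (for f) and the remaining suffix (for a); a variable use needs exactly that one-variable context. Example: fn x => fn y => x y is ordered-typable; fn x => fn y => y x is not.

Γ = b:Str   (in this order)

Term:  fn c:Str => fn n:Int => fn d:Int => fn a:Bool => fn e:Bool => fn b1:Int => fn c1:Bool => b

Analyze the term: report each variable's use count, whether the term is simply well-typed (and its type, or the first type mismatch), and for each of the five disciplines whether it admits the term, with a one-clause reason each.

use counts: b: 1, c [bound]: 0, n [bound]: 0, d [bound]: 0, a [bound]: 0, e [bound]: 0, b1 [bound]: 0, c1 [bound]: 0
use order (left to right): b
typing: well-typed at Str -> Int -> Int -> Bool -> Bool -> Int -> Bool -> Str
ordered: ✗ — c, n, d, a, e, b1, c1 never used (weakening)
linear: ✗ — c, n, d, a, e, b1, c1 never used (weakening)
affine: ✓ — none of b, c, n, d, a, e, b1, c1 used more than once
relevant: ✗ — c, n, d, a, e, b1, c1 never used (weakening)
unrestricted: ✓ — well-typed at Str -> Int -> Int -> Bool -> Bool -> Int -> Bool -> Str; no restrictions here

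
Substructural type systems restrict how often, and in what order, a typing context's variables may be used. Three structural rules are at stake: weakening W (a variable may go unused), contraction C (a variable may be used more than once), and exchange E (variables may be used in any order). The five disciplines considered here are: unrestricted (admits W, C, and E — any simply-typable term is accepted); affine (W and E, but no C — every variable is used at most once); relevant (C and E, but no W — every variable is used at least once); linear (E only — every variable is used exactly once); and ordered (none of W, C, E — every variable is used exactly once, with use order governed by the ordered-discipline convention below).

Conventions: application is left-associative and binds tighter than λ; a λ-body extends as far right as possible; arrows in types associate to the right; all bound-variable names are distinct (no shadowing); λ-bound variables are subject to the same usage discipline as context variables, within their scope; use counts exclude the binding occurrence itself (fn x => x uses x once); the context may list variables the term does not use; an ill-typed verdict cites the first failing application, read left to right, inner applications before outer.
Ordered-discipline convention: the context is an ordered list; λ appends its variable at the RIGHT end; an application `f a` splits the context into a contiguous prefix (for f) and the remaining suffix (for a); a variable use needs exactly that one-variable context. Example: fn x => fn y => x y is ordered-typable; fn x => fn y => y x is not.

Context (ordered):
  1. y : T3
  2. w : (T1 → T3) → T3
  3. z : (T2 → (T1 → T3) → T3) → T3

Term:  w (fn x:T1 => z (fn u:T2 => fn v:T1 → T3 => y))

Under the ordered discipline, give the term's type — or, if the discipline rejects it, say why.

not well-typed under ordered — needs weakening: x, u, v unused
use counts: y=1; w=1; z=1; x (λ-bound)=0; u (λ-bound)=0; v (λ-bound)=0
left-to-right use order: w, z, y
typing: the term checks, with type T3
summary: ordered ✗; linear ✗; affine ✓; relevant ✗; unrestricted ✓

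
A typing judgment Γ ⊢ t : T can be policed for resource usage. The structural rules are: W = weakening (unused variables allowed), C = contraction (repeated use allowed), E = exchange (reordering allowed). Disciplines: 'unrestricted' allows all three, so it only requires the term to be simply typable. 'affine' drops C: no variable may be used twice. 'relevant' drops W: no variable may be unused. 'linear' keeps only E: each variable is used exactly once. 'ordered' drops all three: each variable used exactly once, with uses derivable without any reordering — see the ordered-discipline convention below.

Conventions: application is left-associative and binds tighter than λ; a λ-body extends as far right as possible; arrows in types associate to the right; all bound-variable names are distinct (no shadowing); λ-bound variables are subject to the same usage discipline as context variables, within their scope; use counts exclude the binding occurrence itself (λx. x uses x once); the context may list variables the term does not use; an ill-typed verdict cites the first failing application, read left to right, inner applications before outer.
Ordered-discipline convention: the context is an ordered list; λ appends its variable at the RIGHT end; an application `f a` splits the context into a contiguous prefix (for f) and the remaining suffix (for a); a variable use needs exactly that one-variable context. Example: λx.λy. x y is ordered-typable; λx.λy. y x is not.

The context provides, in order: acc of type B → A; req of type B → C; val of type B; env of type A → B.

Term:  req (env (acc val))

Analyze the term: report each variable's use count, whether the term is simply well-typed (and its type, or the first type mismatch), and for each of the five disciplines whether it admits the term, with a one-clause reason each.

use counts: acc: 1; req: 1; val: 1; env: 1
use order (left to right): req, env, acc, val
typing: ✓ — C
ordered ✗ (use order req, env, acc, val needs exchange)
linear ✓ (single use per variable (acc, req, val, env))
affine ✓ (at most one use each (acc, req, val, env))
relevant ✓ (acc, req, val, env: all used, weakening unneeded)
unrestricted ✓ (simply typable at C; W, C, E all held)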